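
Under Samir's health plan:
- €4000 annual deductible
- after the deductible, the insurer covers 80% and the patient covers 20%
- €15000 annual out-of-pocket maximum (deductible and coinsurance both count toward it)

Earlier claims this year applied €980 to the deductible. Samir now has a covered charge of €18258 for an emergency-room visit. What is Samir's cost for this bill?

€980 of the €4000 deductible is already met, leaving €3020.
The remaining €15238 (= €18258 − €3020) moves to coinsurance.
20% of €15238 = €3047.60 falls to the patient.
So the patient owes €3020 + €3047.60 = €6067.60 before any cap.
Cumulative spending €980 + €6067.60 = €7047.60 stays under the €15000 maximum.

€6067.60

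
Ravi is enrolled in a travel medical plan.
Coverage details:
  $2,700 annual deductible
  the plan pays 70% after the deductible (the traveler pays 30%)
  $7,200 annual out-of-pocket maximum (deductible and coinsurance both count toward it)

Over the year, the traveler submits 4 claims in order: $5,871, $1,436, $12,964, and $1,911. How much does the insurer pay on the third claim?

$9,846.10

Claim 1 ($5,871): $2,700 to deductible, leaving $3,171; coinsurance $3,171 × 30% = $951.30. Traveler owes $3,651.30 (running OOP $3,651.30). Insurer: $5,871 − $3,651.30 = $2,219.70.
Claim 2 ($1,436): deductible already satisfied, so traveler's share is 30% × $1,436 = $430.80. Cost to traveler: $430.80. OOP to date $4,082.10. Insurer: $1,436 − $430.80 = $1,005.20.
Claim 3 ($12,964): deductible already satisfied, so traveler's share is 30% × $12,964 = $3,889.20. That would push OOP to $7,971.30, over the $7,200 cap, so traveler pays $7,200 − $4,082.10 = $3,117.90. Insurer: $12,964 − $3,117.90 = $9,846.10.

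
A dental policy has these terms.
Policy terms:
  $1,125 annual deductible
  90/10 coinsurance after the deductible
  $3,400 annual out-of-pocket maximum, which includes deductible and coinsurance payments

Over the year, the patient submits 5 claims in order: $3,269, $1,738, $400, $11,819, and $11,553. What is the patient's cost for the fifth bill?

Claim 1 — $3,269: $1,125 finishes the deductible; $2,144 goes to coinsurance; coinsurance $2,144 × 10% = $214.40. Patient pays $1,339.40; OOP now $1,339.40.
Claim 2 — $1,738: deductible already satisfied, so patient's share is 10% × $1,738 = $173.80. Patient pays $173.80; OOP now $1,513.20.
Claim 3 — $400: 10% coinsurance on $400 = $40. Patient owes $40 (running OOP $1,553.20).
Claim 4 — $11,819: deductible met; 10% of $11,819 = $1,181.90. Patient owes $1,181.90 (running OOP $2,735.10).
Claim 5 — $11,553: 10% coinsurance on $11,553 = $1,155.30. Adding that to $2,735.10 gives $3,890.40, past the $3,400 cap; patient pays only $3,400 − $2,735.10 = $664.90.

$664.90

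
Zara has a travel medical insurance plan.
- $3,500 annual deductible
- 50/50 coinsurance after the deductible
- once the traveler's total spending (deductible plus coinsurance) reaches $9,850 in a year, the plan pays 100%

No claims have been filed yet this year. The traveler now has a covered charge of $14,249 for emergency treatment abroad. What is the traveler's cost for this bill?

$8,874.50

Deductible not yet touched, so the first $3,500 of the bill goes to the deductible.
After the $3,500 deductible portion, $14,249 − $3,500 = $10,749 is subject to coinsurance.
Traveler's 50% share of $10,749 is $5,374.50.
Traveler responsibility before any cap: $3,500 + $5,374.50 = $8,874.50.
Total out-of-pocket so far would be $0 + $8,874.50 = $8,874.50, below the $9,850 cap — no reduction.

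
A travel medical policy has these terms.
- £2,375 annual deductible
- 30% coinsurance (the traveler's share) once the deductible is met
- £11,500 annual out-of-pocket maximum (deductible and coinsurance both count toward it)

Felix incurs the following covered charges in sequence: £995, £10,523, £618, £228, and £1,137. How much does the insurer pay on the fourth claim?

£159.60

Bill 1, £995: entire amount goes to the deductible. Traveler owes £995 (running OOP £995). Plan pays £995 − £995 = £0.
Bill 2, £10,523: deductible takes £1,380, £9,143 remains; 30% of £9,143 = £2,742.90. Cost to traveler: £4,122.90. OOP to date £5,117.90. Insurer: £10,523 − £4,122.90 = £6,400.10.
Bill 3, £618: deductible met; 30% of £618 = £185.40. Cost to traveler: £185.40. OOP to date £5,303.30. Plan pays £618 − £185.40 = £432.60.
Bill 4, £228: deductible already satisfied, so traveler's share is 30% × £228 = £68.40. Cost to traveler: £68.40. OOP to date £5,371.70. Insurer: £228 − £68.40 = £159.60.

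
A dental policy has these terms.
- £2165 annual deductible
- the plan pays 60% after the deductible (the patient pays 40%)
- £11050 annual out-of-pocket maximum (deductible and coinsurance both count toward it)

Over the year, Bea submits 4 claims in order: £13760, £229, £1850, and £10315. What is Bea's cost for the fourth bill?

£3415.40

Bill 1, £13760: £2165 finishes the deductible; £11595 goes to coinsurance; 40% of £11595 = £4638. Cost to patient: £6803. OOP to date £6803.
Bill 2, £229: deductible met; 40% of £229 = £91.60. Cost to patient: £91.60. OOP to date £6894.60.
Bill 3, £1850: deductible met; 40% of £1850 = £740. Patient owes £740 (running OOP £7634.60).
Bill 4, £10315: deductible already satisfied, so patient's share is 40% × £10315 = £4126. That would push OOP to £11760.60, over the £11050 cap, so patient pays £11050 − £7634.60 = £3415.40.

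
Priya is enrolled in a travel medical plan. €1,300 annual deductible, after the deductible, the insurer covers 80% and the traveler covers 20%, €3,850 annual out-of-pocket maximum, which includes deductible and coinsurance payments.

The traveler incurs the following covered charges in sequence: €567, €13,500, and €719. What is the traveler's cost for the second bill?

€3,283

Bill 1, €567: entire amount goes to the deductible. Traveler owes €567 (running OOP €567).
Bill 2, €13,500: deductible takes €733, €12,767 remains; coinsurance €12,767 × 20% = €2,553.40. Deductible plus coinsurance: €733 + €2,553.40 = €3,286.40. Adding that to €567 gives €3,853.40, past the €3,850 cap; traveler pays only €3,850 − €567 = €3,283.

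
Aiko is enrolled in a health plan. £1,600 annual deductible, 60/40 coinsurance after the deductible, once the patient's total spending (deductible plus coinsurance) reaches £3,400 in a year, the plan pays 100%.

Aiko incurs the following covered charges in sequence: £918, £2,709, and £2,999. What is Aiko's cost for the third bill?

£989.20

Bill 1, £918: entire amount goes to the deductible. Cost to patient: £918. OOP to date £918.
Bill 2, £2,709: £682 to deductible, leaving £2,027; 40% of £2,027 = £810.80. Cost to patient: £1,492.80. OOP to date £2,410.80.
Bill 3, £2,999: deductible met; 40% of £2,999 = £1,199.60. OOP would hit £3,610.40 > £3,400, so the cap limits the patient to £3,400 − £2,410.80 = £989.20.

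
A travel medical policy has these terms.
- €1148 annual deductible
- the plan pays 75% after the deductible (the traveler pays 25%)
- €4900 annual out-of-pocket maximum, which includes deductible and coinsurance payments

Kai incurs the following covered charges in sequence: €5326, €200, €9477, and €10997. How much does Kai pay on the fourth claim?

Claim 1 — €5326: €1148 to deductible, leaving €4178; traveler's 25% is €1044.50. Traveler owes €2192.50 (running OOP €2192.50).
Claim 2 — €200: deductible met; 25% of €200 = €50. Traveler pays €50; OOP now €2242.50.
Claim 3 — €9477: 25% coinsurance on €9477 = €2369.25. Traveler owes €2369.25 (running OOP €4611.75).
Claim 4 — €10997: deductible already satisfied, so traveler's share is 25% × €10997 = €2749.25. OOP would hit €7361 > €4900, so the cap limits the traveler to €4900 − €4611.75 = €288.25.

€288.25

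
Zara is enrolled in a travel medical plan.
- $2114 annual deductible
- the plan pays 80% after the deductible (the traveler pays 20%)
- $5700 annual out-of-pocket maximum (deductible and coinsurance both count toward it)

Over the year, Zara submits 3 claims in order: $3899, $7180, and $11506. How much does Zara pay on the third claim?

$1793

Bill 1, $3899: $2114 to deductible, leaving $1785; 20% of $1785 = $357. Traveler owes $2471 (running OOP $2471).
Bill 2, $7180: deductible already satisfied, so traveler's share is 20% × $7180 = $1436. Traveler owes $1436 (running OOP $3907).
Bill 3, $11506: 20% coinsurance on $11506 = $2301.20. OOP would hit $6208.20 > $5700, so the cap limits the traveler to $5700 − $3907 = $1793.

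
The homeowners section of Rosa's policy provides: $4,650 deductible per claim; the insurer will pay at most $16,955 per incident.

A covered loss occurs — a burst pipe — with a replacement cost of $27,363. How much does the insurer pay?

$16,955

Subtract the deductible: $27,363 − $4,650 = $22,713.
$22,713 exceeds the $16,955 limit, so the insurer pays the limit: $16,955.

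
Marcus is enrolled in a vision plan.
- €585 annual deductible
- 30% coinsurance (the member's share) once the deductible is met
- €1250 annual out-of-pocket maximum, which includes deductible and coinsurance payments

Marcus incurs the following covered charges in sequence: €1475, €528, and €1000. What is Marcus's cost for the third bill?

€239.60

Claim 1 — €1475: €585 finishes the deductible; €890 goes to coinsurance; coinsurance €890 × 30% = €267. Member owes €852 (running OOP €852).
Claim 2 — €528: 30% coinsurance on €528 = €158.40. Cost to member: €158.40. OOP to date €1010.40.
Claim 3 — €1000: 30% coinsurance on €1000 = €300. OOP would hit €1310.40 > €1250, so the cap limits the member to €1250 − €1010.40 = €239.60.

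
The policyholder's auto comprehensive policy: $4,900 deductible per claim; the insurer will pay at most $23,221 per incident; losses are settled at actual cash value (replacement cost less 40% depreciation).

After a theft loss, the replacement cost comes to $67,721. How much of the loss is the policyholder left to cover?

$44,500

Depreciate 40%: the covered value is $67,721 × 0.6 = $40,632.60.
Subtract the deductible: $40,632.60 − $4,900 = $35,732.60.
Since $35,732.60 > $23,221, the payout is capped at $23,221.
Policyholder's share is the uncovered remainder: $67,721 − $23,221 = $44,500.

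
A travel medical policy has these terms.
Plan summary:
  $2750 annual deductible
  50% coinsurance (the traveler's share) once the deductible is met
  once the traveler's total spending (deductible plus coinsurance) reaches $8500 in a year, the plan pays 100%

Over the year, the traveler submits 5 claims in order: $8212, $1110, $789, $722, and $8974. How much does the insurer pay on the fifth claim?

$7265.50

Claim 1 ($8212): $2750 to deductible, leaving $5462; 50% of $5462 = $2731. Cost to traveler: $5481. OOP to date $5481. Plan pays $8212 − $5481 = $2731.
Claim 2 ($1110): 50% coinsurance on $1110 = $555. Traveler pays $555; OOP now $6036. Insurer: $1110 − $555 = $555.
Claim 3 ($789): 50% coinsurance on $789 = $394.50. Cost to traveler: $394.50. OOP to date $6430.50. Plan pays $789 − $394.50 = $394.50.
Claim 4 ($722): deductible met; 50% of $722 = $361. Cost to traveler: $361. OOP to date $6791.50. Insurer: $722 − $361 = $361.
Claim 5 ($8974): deductible already satisfied, so traveler's share is 50% × $8974 = $4487. That would push OOP to $11278.50, over the $8500 cap, so traveler pays $8500 − $6791.50 = $1708.50. Plan pays $8974 − $1708.50 = $7265.50.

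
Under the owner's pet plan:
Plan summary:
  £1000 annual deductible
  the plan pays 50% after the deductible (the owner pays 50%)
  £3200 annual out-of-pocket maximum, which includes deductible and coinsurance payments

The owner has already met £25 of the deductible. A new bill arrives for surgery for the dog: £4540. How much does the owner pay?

Deductible still to meet: £1000 − £25 = £975.
That leaves £4540 − £975 = £3565 for coinsurance.
50% of £3565 = £1782.50 falls to the owner.
That puts the owner's cost at £975 + £1782.50 = £2757.50 before any cap.
Total out-of-pocket so far would be £25 + £2757.50 = £2782.50, below the £3200 cap — no reduction.

£2757.50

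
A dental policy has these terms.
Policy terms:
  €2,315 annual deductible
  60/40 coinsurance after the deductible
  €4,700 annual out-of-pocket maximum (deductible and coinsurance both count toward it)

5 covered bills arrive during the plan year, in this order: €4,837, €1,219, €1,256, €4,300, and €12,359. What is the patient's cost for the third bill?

Claim 1 — €4,837: deductible takes €2,315, €2,522 remains; 40% of €2,522 = €1,008.80. Patient owes €3,323.80 (running OOP €3,323.80).
Claim 2 — €1,219: 40% coinsurance on €1,219 = €487.60. Cost to patient: €487.60. OOP to date €3,811.40.
Claim 3 — €1,256: deductible met; 40% of €1,256 = €502.40. Patient pays €502.40; OOP now €4,313.80.

€502.40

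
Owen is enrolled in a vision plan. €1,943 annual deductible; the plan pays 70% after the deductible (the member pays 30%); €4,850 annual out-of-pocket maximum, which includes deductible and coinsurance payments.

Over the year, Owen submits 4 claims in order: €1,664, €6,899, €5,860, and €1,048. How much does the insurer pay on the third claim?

€4,939

Claim 1 — €1,664: entire amount goes to the deductible. Member owes €1,664 (running OOP €1,664). Plan pays €1,664 − €1,664 = €0.
Claim 2 — €6,899: deductible takes €279, €6,620 remains; coinsurance €6,620 × 30% = €1,986. Member pays €2,265; OOP now €3,929. Plan pays €6,899 − €2,265 = €4,634.
Claim 3 — €5,860: deductible met; 30% of €5,860 = €1,758. Adding that to €3,929 gives €5,687, past the €4,850 cap; member pays only €4,850 − €3,929 = €921. Plan pays €5,860 − €921 = €4,939.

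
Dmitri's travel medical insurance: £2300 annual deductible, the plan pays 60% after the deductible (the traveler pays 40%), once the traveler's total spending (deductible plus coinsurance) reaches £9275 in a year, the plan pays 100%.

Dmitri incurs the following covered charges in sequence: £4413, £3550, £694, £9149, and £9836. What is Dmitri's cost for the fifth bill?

£772.60

Claim 1 — £4413: £2300 to deductible, leaving £2113; traveler's 40% is £845.20. Cost to traveler: £3145.20. OOP to date £3145.20.
Claim 2 — £3550: deductible met; 40% of £3550 = £1420. Cost to traveler: £1420. OOP to date £4565.20.
Claim 3 — £694: deductible already satisfied, so traveler's share is 40% × £694 = £277.60. Cost to traveler: £277.60. OOP to date £4842.80.
Claim 4 — £9149: 40% coinsurance on £9149 = £3659.60. Traveler owes £3659.60 (running OOP £8502.40).
Claim 5 — £9836: deductible met; 40% of £9836 = £3934.40. OOP would hit £12436.80 > £9275, so the cap limits the traveler to £9275 − £8502.40 = £772.60.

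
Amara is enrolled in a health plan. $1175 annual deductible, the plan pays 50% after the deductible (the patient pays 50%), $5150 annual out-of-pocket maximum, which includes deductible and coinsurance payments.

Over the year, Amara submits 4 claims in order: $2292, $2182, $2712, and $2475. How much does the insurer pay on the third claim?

$1356

#1 ($2292): $1175 finishes the deductible; $1117 goes to coinsurance; coinsurance $1117 × 50% = $558.50. Cost to patient: $1733.50. OOP to date $1733.50. Plan pays $2292 − $1733.50 = $558.50.
#2 ($2182): deductible already satisfied, so patient's share is 50% × $2182 = $1091. Patient owes $1091 (running OOP $2824.50). Plan pays $2182 − $1091 = $1091.
#3 ($2712): deductible met; 50% of $2712 = $1356. Patient pays $1356; OOP now $4180.50. Insurer: $2712 − $1356 = $1356.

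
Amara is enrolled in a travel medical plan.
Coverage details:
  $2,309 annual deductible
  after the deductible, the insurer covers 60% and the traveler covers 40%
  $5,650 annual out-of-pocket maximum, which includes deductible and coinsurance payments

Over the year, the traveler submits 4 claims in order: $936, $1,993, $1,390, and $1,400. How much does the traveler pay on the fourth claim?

Claim 1 — $936: all of it applies to the deductible. Traveler owes $936 (running OOP $936).
Claim 2 — $1,993: $1,373 to deductible, leaving $620; 40% of $620 = $248. Traveler owes $1,621 (running OOP $2,557).
Claim 3 — $1,390: deductible met; 40% of $1,390 = $556. Traveler pays $556; OOP now $3,113.
Claim 4 — $1,400: deductible met; 40% of $1,400 = $560. Cost to traveler: $560. OOP to date $3,673.

$560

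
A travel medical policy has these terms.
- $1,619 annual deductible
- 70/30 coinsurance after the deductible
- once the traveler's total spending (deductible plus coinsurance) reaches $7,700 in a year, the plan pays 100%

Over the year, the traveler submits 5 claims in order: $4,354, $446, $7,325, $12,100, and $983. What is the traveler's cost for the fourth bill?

$2,929.20

#1 ($4,354): $1,619 finishes the deductible; $2,735 goes to coinsurance; coinsurance $2,735 × 30% = $820.50. Traveler owes $2,439.50 (running OOP $2,439.50).
#2 ($446): deductible met; 30% of $446 = $133.80. Traveler pays $133.80; OOP now $2,573.30.
#3 ($7,325): deductible met; 30% of $7,325 = $2,197.50. Traveler owes $2,197.50 (running OOP $4,770.80).
#4 ($12,100): deductible met; 30% of $12,100 = $3,630. That would push OOP to $8,400.80, over the $7,700 cap, so traveler pays $7,700 − $4,770.80 = $2,929.20.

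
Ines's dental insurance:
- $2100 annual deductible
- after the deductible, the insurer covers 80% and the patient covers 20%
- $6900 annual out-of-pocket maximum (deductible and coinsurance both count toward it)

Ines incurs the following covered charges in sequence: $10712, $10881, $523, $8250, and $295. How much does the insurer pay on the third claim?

$418.40

Claim 1 — $10712: $2100 to deductible, leaving $8612; patient's 20% is $1722.40. Cost to patient: $3822.40. OOP to date $3822.40. Insurer: $10712 − $3822.40 = $6889.60.
Claim 2 — $10881: 20% coinsurance on $10881 = $2176.20. Cost to patient: $2176.20. OOP to date $5998.60. Insurer: $10881 − $2176.20 = $8704.80.
Claim 3 — $523: deductible met; 20% of $523 = $104.60. Patient pays $104.60; OOP now $6103.20. Insurer: $523 − $104.60 = $418.40.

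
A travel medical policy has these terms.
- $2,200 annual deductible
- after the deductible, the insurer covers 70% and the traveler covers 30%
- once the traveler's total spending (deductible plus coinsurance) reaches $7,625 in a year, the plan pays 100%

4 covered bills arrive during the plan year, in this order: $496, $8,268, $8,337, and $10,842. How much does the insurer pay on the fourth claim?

Bill 1, $496: all of it applies to the deductible. Cost to traveler: $496. OOP to date $496. Insurer: $496 − $496 = $0.
Bill 2, $8,268: deductible takes $1,704, $6,564 remains; traveler's 30% is $1,969.20. Traveler owes $3,673.20 (running OOP $4,169.20). Insurer: $8,268 − $3,673.20 = $4,594.80.
Bill 3, $8,337: 30% coinsurance on $8,337 = $2,501.10. Traveler owes $2,501.10 (running OOP $6,670.30). Plan pays $8,337 − $2,501.10 = $5,835.90.
Bill 4, $10,842: 30% coinsurance on $10,842 = $3,252.60. Adding that to $6,670.30 gives $9,922.90, past the $7,625 cap; traveler pays only $7,625 − $6,670.30 = $954.70. Plan pays $10,842 − $954.70 = $9,887.30.

$9,887.30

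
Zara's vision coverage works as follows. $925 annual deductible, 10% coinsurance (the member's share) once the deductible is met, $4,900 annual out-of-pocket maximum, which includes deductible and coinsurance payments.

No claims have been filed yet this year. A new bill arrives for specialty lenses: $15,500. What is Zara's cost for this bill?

$2,382.50

Deductible not yet touched, so the first $925 of the bill goes to the deductible.
After the $925 deductible portion, $15,500 − $925 = $14,575 is subject to coinsurance.
10% of $14,575 = $1,457.50 falls to the member.
That puts the member's cost at $925 + $1,457.50 = $2,382.50 before any cap.
Total out-of-pocket so far would be $0 + $2,382.50 = $2,382.50, below the $4,900 cap — no reduction.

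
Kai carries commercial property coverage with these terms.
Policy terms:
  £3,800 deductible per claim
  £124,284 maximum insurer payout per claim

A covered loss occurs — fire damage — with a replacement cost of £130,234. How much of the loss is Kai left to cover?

Subtract the deductible: £130,234 − £3,800 = £126,434.
The £124,284 per-incident cap binds; insurer pays £124,284.
Out of pocket: £130,234 − £124,284 = £5,950.

£5,950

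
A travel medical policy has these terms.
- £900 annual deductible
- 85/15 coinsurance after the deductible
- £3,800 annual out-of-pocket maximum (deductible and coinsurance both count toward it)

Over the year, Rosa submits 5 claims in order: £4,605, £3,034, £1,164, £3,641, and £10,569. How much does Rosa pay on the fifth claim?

Bill 1, £4,605: £900 to deductible, leaving £3,705; traveler's 15% is £555.75. Traveler owes £1,455.75 (running OOP £1,455.75).
Bill 2, £3,034: deductible met; 15% of £3,034 = £455.10. Traveler owes £455.10 (running OOP £1,910.85).
Bill 3, £1,164: 15% coinsurance on £1,164 = £174.60. Traveler pays £174.60; OOP now £2,085.45.
Bill 4, £3,641: deductible met; 15% of £3,641 = £546.15. Cost to traveler: £546.15. OOP to date £2,631.60.
Bill 5, £10,569: 15% coinsurance on £10,569 = £1,585.35. OOP would hit £4,216.95 > £3,800, so the cap limits the traveler to £3,800 − £2,631.60 = £1,168.40.

£1,168.40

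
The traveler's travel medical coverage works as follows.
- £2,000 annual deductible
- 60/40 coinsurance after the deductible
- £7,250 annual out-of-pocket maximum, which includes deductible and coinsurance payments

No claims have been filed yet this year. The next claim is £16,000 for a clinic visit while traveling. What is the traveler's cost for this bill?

The full £2,000 deductible is still open; £2,000 of this bill applies to it.
After the £2,000 deductible portion, £16,000 − £2,000 = £14,000 is subject to coinsurance.
Coinsurance: £14,000 × 40% = £5,600.
So the traveler owes £2,000 + £5,600 = £7,600 before any cap.
That would bring total out-of-pocket to £7,600, past the £7,250 cap. The traveler is capped at £7,250 − £0 = £7,250 on this claim.

£7,250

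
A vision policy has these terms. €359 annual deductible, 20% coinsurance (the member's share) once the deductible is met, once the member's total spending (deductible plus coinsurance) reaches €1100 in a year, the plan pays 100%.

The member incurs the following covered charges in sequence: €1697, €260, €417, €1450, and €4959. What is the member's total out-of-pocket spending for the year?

€1100

Claim 1 — €1697: €359 to deductible, leaving €1338; member's 20% is €267.60. Member pays €626.60; OOP now €626.60.
Claim 2 — €260: 20% coinsurance on €260 = €52. Cost to member: €52. OOP to date €678.60.
Claim 3 — €417: 20% coinsurance on €417 = €83.40. Member owes €83.40 (running OOP €762).
Claim 4 — €1450: 20% coinsurance on €1450 = €290. Member pays €290; OOP now €1052.
Claim 5 — €4959: deductible met; 20% of €4959 = €991.80. That would push OOP to €2043.80, over the €1100 cap, so member pays €1100 − €1052 = €48.
Total paid by the member: €626.60 + €52 + €83.40 + €290 + €48 = €1100.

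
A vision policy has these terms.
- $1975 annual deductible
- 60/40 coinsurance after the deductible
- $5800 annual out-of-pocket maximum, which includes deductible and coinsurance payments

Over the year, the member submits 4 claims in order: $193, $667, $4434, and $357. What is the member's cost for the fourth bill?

$142.80

Claim 1 ($193): fully absorbed by the deductible. Member owes $193 (running OOP $193).
Claim 2 ($667): fully absorbed by the deductible. Member pays $667; OOP now $860.
Claim 3 ($4434): $1115 to deductible, leaving $3319; coinsurance $3319 × 40% = $1327.60. Cost to member: $2442.60. OOP to date $3302.60.
Claim 4 ($357): deductible already satisfied, so member's share is 40% × $357 = $142.80. Member owes $142.80 (running OOP $3445.40).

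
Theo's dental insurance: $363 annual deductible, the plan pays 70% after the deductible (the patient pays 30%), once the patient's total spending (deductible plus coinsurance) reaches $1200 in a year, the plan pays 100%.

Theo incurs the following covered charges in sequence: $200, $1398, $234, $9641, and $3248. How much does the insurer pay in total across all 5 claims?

Claim 1 ($200): entire amount goes to the deductible. Patient pays $200; OOP now $200. Plan pays $200 − $200 = $0.
Claim 2 ($1398): deductible takes $163, $1235 remains; patient's 30% is $370.50. Cost to patient: $533.50. OOP to date $733.50. Plan pays $1398 − $533.50 = $864.50.
Claim 3 ($234): deductible met; 30% of $234 = $70.20. Cost to patient: $70.20. OOP to date $803.70. Plan pays $234 − $70.20 = $163.80.
Claim 4 ($9641): 30% coinsurance on $9641 = $2892.30. OOP would hit $3696 > $1200, so the cap limits the patient to $1200 − $803.70 = $396.30. Plan pays $9641 − $396.30 = $9244.70.
Claim 5 ($3248): deductible already satisfied, so patient's share is 30% × $3248 = $974.40. That would push OOP to $2174.40, over the $1200 cap, so patient pays $1200 − $1200 = $0. Insurer: $3248 − $0 = $3248.
Insurer total = bills − patient's total = $14721 − $1200 = $13521.

$13521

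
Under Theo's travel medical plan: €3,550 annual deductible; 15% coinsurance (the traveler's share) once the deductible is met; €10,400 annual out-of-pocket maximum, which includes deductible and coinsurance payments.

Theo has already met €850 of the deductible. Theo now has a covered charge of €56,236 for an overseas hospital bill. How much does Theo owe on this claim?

€9,550

Remaining deductible: €3,550 − €850 = €2,700.
After the €2,700 deductible portion, €56,236 − €2,700 = €53,536 is subject to coinsurance.
Coinsurance: €53,536 × 15% = €8,030.40.
That puts the traveler's cost at €2,700 + €8,030.40 = €10,730.40 before any cap.
Year-to-date out-of-pocket would reach €850 + €10,730.40 = €11,580.40, above the €10,400 maximum, so the traveler pays only €10,400 − €850 = €9,550.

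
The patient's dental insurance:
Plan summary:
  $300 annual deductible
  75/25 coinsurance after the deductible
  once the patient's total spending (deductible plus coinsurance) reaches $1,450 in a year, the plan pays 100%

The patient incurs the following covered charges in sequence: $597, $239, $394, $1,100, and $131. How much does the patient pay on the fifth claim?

$32.75

Claim 1 ($597): $300 finishes the deductible; $297 goes to coinsurance; coinsurance $297 × 25% = $74.25. Patient owes $374.25 (running OOP $374.25).
Claim 2 ($239): deductible already satisfied, so patient's share is 25% × $239 = $59.75. Patient pays $59.75; OOP now $434.
Claim 3 ($394): 25% coinsurance on $394 = $98.50. Cost to patient: $98.50. OOP to date $532.50.
Claim 4 ($1,100): deductible already satisfied, so patient's share is 25% × $1,100 = $275. Cost to patient: $275. OOP to date $807.50.
Claim 5 ($131): 25% coinsurance on $131 = $32.75. Cost to patient: $32.75. OOP to date $840.25.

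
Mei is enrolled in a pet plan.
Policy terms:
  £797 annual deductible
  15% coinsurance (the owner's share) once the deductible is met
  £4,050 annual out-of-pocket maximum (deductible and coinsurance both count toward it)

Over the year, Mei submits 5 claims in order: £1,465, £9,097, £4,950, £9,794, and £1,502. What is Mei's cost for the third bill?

Claim 1 (£1,465): £797 to deductible, leaving £668; coinsurance £668 × 15% = £100.20. Owner pays £897.20; OOP now £897.20.
Claim 2 (£9,097): deductible met; 15% of £9,097 = £1,364.55. Cost to owner: £1,364.55. OOP to date £2,261.75.
Claim 3 (£4,950): deductible met; 15% of £4,950 = £742.50. Owner owes £742.50 (running OOP £3,004.25).

£742.50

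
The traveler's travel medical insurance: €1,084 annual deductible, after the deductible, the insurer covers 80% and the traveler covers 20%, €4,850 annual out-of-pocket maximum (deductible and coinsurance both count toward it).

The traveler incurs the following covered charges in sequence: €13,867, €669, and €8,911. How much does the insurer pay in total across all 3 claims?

Claim 1 — €13,867: €1,084 finishes the deductible; €12,783 goes to coinsurance; coinsurance €12,783 × 20% = €2,556.60. Traveler owes €3,640.60 (running OOP €3,640.60). Plan pays €13,867 − €3,640.60 = €10,226.40.
Claim 2 — €669: deductible met; 20% of €669 = €133.80. Cost to traveler: €133.80. OOP to date €3,774.40. Plan pays €669 − €133.80 = €535.20.
Claim 3 — €8,911: deductible met; 20% of €8,911 = €1,782.20. That would push OOP to €5,556.60, over the €4,850 cap, so traveler pays €4,850 − €3,774.40 = €1,075.60. Insurer: €8,911 − €1,075.60 = €7,835.40.
Insurer total: €10,226.40 + €535.20 + €7,835.40 = €18,597.

€18,597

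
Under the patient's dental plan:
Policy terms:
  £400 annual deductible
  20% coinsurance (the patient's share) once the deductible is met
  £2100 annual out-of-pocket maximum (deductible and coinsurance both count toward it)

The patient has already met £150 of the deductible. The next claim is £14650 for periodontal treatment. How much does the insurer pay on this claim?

Remaining deductible: £400 − £150 = £250.
The remaining £14400 (= £14650 − £250) moves to coinsurance.
Patient's 20% share of £14400 is £2880.
Patient responsibility before any cap: £250 + £2880 = £3130.
Adding £3130 to the £150 already spent would give £3280, which exceeds the £2100 cap; the patient pays just £2100 − £150 = £1950.
The insurer covers the remainder: £14650 − £1950 = £12700.

£12700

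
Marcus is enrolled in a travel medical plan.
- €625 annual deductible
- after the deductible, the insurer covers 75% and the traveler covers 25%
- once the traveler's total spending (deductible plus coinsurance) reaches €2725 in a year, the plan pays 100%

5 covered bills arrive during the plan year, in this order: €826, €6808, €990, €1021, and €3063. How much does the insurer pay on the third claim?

Claim 1 (€826): €625 finishes the deductible; €201 goes to coinsurance; 25% of €201 = €50.25. Cost to traveler: €675.25. OOP to date €675.25. Plan pays €826 − €675.25 = €150.75.
Claim 2 (€6808): deductible already satisfied, so traveler's share is 25% × €6808 = €1702. Traveler owes €1702 (running OOP €2377.25). Plan pays €6808 − €1702 = €5106.
Claim 3 (€990): 25% coinsurance on €990 = €247.50. Traveler owes €247.50 (running OOP €2624.75). Plan pays €990 − €247.50 = €742.50.

€742.50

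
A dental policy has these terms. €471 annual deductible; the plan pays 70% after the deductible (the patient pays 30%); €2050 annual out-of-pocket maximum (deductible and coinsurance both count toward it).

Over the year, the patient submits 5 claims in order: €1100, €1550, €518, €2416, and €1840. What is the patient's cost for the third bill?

#1 (€1100): €471 finishes the deductible; €629 goes to coinsurance; patient's 30% is €188.70. Patient owes €659.70 (running OOP €659.70).
#2 (€1550): deductible already satisfied, so patient's share is 30% × €1550 = €465. Patient owes €465 (running OOP €1124.70).
#3 (€518): deductible met; 30% of €518 = €155.40. Cost to patient: €155.40. OOP to date €1280.10.

€155.40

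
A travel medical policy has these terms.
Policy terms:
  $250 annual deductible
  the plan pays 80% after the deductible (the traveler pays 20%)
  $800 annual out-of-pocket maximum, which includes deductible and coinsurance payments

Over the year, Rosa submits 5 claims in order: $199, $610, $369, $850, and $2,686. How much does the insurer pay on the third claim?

$295.20

Bill 1, $199: all of it applies to the deductible. Traveler pays $199; OOP now $199. Plan pays $199 − $199 = $0.
Bill 2, $610: $51 finishes the deductible; $559 goes to coinsurance; 20% of $559 = $111.80. Cost to traveler: $162.80. OOP to date $361.80. Insurer: $610 − $162.80 = $447.20.
Bill 3, $369: 20% coinsurance on $369 = $73.80. Traveler owes $73.80 (running OOP $435.60). Plan pays $369 − $73.80 = $295.20.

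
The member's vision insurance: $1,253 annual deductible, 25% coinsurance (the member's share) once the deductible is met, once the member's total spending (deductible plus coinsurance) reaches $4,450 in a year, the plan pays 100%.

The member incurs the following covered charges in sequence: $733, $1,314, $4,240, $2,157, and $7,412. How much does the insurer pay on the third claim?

$3,180

Claim 1 ($733): all of it applies to the deductible. Member owes $733 (running OOP $733). Plan pays $733 − $733 = $0.
Claim 2 ($1,314): deductible takes $520, $794 remains; member's 25% is $198.50. Member pays $718.50; OOP now $1,451.50. Plan pays $1,314 − $718.50 = $595.50.
Claim 3 ($4,240): 25% coinsurance on $4,240 = $1,060. Member pays $1,060; OOP now $2,511.50. Plan pays $4,240 − $1,060 = $3,180.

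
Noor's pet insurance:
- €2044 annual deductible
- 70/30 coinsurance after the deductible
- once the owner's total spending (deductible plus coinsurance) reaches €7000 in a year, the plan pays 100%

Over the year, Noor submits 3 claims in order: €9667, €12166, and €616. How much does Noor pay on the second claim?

€2669.10

#1 (€9667): €2044 to deductible, leaving €7623; coinsurance €7623 × 30% = €2286.90. Owner owes €4330.90 (running OOP €4330.90).
#2 (€12166): deductible already satisfied, so owner's share is 30% × €12166 = €3649.80. OOP would hit €7980.70 > €7000, so the cap limits the owner to €7000 − €4330.90 = €2669.10.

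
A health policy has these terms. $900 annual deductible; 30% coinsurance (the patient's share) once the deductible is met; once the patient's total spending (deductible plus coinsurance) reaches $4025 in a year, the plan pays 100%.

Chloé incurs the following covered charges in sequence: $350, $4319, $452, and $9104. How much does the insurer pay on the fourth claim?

Claim 1 — $350: entire amount goes to the deductible. Patient pays $350; OOP now $350. Plan pays $350 − $350 = $0.
Claim 2 — $4319: $550 to deductible, leaving $3769; patient's 30% is $1130.70. Cost to patient: $1680.70. OOP to date $2030.70. Insurer: $4319 − $1680.70 = $2638.30.
Claim 3 — $452: deductible met; 30% of $452 = $135.60. Patient owes $135.60 (running OOP $2166.30). Insurer: $452 − $135.60 = $316.40.
Claim 4 — $9104: deductible met; 30% of $9104 = $2731.20. Adding that to $2166.30 gives $4897.50, past the $4025 cap; patient pays only $4025 − $2166.30 = $1858.70. Insurer: $9104 − $1858.70 = $7245.30.

$7245.30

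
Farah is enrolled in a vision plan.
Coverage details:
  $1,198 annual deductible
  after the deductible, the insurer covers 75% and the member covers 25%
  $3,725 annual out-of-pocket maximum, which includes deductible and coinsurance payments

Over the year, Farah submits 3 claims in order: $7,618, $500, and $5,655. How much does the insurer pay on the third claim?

$4,858

#1 ($7,618): $1,198 to deductible, leaving $6,420; member's 25% is $1,605. Cost to member: $2,803. OOP to date $2,803. Insurer: $7,618 − $2,803 = $4,815.
#2 ($500): deductible met; 25% of $500 = $125. Member owes $125 (running OOP $2,928). Plan pays $500 − $125 = $375.
#3 ($5,655): 25% coinsurance on $5,655 = $1,413.75. Adding that to $2,928 gives $4,341.75, past the $3,725 cap; member pays only $3,725 − $2,928 = $797. Plan pays $5,655 − $797 = $4,858.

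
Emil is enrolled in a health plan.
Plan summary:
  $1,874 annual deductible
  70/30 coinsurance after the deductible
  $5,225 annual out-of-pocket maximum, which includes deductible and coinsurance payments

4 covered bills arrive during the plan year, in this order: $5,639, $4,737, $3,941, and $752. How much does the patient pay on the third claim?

$800.40

Bill 1, $5,639: $1,874 finishes the deductible; $3,765 goes to coinsurance; 30% of $3,765 = $1,129.50. Patient pays $3,003.50; OOP now $3,003.50.
Bill 2, $4,737: deductible already satisfied, so patient's share is 30% × $4,737 = $1,421.10. Cost to patient: $1,421.10. OOP to date $4,424.60.
Bill 3, $3,941: 30% coinsurance on $3,941 = $1,182.30. OOP would hit $5,606.90 > $5,225, so the cap limits the patient to $5,225 − $4,424.60 = $800.40.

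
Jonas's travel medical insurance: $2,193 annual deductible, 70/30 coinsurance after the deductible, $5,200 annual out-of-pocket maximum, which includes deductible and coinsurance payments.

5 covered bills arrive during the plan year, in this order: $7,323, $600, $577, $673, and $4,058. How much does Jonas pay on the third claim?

$173.10

Claim 1 — $7,323: $2,193 finishes the deductible; $5,130 goes to coinsurance; traveler's 30% is $1,539. Traveler owes $3,732 (running OOP $3,732).
Claim 2 — $600: deductible met; 30% of $600 = $180. Traveler pays $180; OOP now $3,912.
Claim 3 — $577: 30% coinsurance on $577 = $173.10. Cost to traveler: $173.10. OOP to date $4,085.10.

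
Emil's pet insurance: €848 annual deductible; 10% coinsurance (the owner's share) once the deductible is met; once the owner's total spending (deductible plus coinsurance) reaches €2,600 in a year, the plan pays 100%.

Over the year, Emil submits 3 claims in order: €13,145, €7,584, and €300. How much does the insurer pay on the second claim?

€7,061.70

Claim 1 (€13,145): deductible takes €848, €12,297 remains; owner's 10% is €1,229.70. Cost to owner: €2,077.70. OOP to date €2,077.70. Insurer: €13,145 − €2,077.70 = €11,067.30.
Claim 2 (€7,584): deductible met; 10% of €7,584 = €758.40. That would push OOP to €2,836.10, over the €2,600 cap, so owner pays €2,600 − €2,077.70 = €522.30. Insurer: €7,584 − €522.30 = €7,061.70.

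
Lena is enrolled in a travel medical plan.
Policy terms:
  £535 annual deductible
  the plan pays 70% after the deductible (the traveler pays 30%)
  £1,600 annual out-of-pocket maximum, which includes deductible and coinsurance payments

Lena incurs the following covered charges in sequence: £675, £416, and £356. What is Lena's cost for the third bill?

Claim 1 (£675): deductible takes £535, £140 remains; traveler's 30% is £42. Traveler pays £577; OOP now £577.
Claim 2 (£416): deductible already satisfied, so traveler's share is 30% × £416 = £124.80. Traveler pays £124.80; OOP now £701.80.
Claim 3 (£356): deductible already satisfied, so traveler's share is 30% × £356 = £106.80. Cost to traveler: £106.80. OOP to date £808.60.

£106.80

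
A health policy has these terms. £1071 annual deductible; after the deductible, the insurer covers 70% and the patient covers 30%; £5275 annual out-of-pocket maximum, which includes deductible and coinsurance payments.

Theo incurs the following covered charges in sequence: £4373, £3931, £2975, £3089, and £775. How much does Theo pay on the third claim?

£892.50

#1 (£4373): £1071 finishes the deductible; £3302 goes to coinsurance; coinsurance £3302 × 30% = £990.60. Cost to patient: £2061.60. OOP to date £2061.60.
#2 (£3931): deductible already satisfied, so patient's share is 30% × £3931 = £1179.30. Patient owes £1179.30 (running OOP £3240.90).
#3 (£2975): deductible already satisfied, so patient's share is 30% × £2975 = £892.50. Patient owes £892.50 (running OOP £4133.40).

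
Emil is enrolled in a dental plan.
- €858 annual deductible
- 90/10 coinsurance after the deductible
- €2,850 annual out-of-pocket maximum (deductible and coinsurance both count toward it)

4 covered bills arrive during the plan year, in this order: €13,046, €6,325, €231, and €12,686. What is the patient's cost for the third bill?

#1 (€13,046): €858 to deductible, leaving €12,188; coinsurance €12,188 × 10% = €1,218.80. Cost to patient: €2,076.80. OOP to date €2,076.80.
#2 (€6,325): deductible met; 10% of €6,325 = €632.50. Cost to patient: €632.50. OOP to date €2,709.30.
#3 (€231): deductible already satisfied, so patient's share is 10% × €231 = €23.10. Patient pays €23.10; OOP now €2,732.40.

€23.10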